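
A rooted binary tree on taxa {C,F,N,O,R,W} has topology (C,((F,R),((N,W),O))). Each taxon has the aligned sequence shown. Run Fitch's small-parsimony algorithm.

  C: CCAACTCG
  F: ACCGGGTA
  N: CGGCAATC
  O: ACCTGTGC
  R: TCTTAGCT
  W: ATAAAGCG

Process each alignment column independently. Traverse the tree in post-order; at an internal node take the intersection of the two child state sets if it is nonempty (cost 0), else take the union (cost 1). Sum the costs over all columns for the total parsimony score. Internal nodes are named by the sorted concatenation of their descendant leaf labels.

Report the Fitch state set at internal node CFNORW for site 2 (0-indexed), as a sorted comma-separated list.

FR@0: {A} ∪ {T} = {A,T} (union, +1)
NW@0: {C} ∪ {A} = {A,C} (union, +1)
NOW@0: {A,C} ∩ {A} = {A} (intersection, +0)
FNORW@0: {A,T} ∩ {A} = {A} (intersection, +0)
CFNORW@0: {C} ∪ {A} = {A,C} (union, +1)
FR@1: {C} ∩ {C} = {C} (intersection, +0)
NW@1: {G} ∪ {T} = {G,T} (union, +1)
NOW@1: {G,T} ∪ {C} = {C,G,T} (union, +1)
FNORW@1: {C} ∩ {C,G,T} = {C} (intersection, +0)
CFNORW@1: {C} ∩ {C} = {C} (intersection, +0)
FR@2: {C} ∪ {T} = {C,T} (union, +1)
NW@2: {G} ∪ {A} = {A,G} (union, +1)
NOW@2: {A,G} ∪ {C} = {A,C,G} (union, +1)
FNORW@2: {C,T} ∩ {A,C,G} = {C} (intersection, +0)
CFNORW@2: {A} ∪ {C} = {A,C} (union, +1)
FR@3: {G} ∪ {T} = {G,T} (union, +1)
NW@3: {C} ∪ {A} = {A,C} (union, +1)
NOW@3: {A,C} ∪ {T} = {A,C,T} (union, +1)
FNORW@3: {G,T} ∩ {A,C,T} = {T} (intersection, +0)
CFNORW@3: {A} ∪ {T} = {A,T} (union, +1)
FR@4: {G} ∪ {A} = {A,G} (union, +1)
NW@4: {A} ∩ {A} = {A} (intersection, +0)
NOW@4: {A} ∪ {G} = {A,G} (union, +1)
FNORW@4: {A,G} ∩ {A,G} = {A,G} (intersection, +0)
CFNORW@4: {C} ∪ {A,G} = {A,C,G} (union, +1)
FR@5: {G} ∩ {G} = {G} (intersection, +0)
NW@5: {A} ∪ {G} = {A,G} (union, +1)
NOW@5: {A,G} ∪ {T} = {A,G,T} (union, +1)
FNORW@5: {G} ∩ {A,G,T} = {G} (intersection, +0)
CFNORW@5: {T} ∪ {G} = {G,T} (union, +1)
FR@6: {T} ∪ {C} = {C,T} (union, +1)
NW@6: {T} ∪ {C} = {C,T} (union, +1)
NOW@6: {C,T} ∪ {G} = {C,G,T} (union, +1)
FNORW@6: {C,T} ∩ {C,G,T} = {C,T} (intersection, +0)
CFNORW@6: {C} ∩ {C,T} = {C} (intersection, +0)
FR@7: {A} ∪ {T} = {A,T} (union, +1)
NW@7: {C} ∪ {G} = {C,G} (union, +1)
NOW@7: {C,G} ∩ {C} = {C} (intersection, +0)
FNORW@7: {A,T} ∪ {C} = {A,C,T} (union, +1)
CFNORW@7: {G} ∪ {A,C,T} = {A,C,G,T} (union, +1)
per-site changes: [3, 2, 4, 4, 3, 3, 3, 4]; total = 26

A,C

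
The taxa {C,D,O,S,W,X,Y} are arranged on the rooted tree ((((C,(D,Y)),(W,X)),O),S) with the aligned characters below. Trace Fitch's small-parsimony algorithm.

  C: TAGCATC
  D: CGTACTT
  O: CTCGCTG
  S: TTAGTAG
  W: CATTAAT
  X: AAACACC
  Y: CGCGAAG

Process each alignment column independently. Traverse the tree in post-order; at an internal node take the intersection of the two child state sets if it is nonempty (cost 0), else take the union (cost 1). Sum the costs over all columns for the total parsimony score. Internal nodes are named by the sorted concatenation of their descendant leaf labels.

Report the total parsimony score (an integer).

25

site 0, node DY: D={C} ∩ Y={C} → {C} (+0)
site 0, node CDY: C={T} ∪ DY={C} → {C,T} (+1)
site 0, node WX: W={C} ∪ X={A} → {A,C} (+1)
site 0, node CDWXY: CDY={C,T} ∩ WX={A,C} → {C} (+0)
site 0, node CDOWXY: CDWXY={C} ∩ O={C} → {C} (+0)
site 0, node CDOSWXY: CDOWXY={C} ∪ S={T} → {C,T} (+1)
site 1, node DY: D={G} ∩ Y={G} → {G} (+0)
site 1, node CDY: C={A} ∪ DY={G} → {A,G} (+1)
site 1, node WX: W={A} ∩ X={A} → {A} (+0)
site 1, node CDWXY: CDY={A,G} ∩ WX={A} → {A} (+0)
site 1, node CDOWXY: CDWXY={A} ∪ O={T} → {A,T} (+1)
site 1, node CDOSWXY: CDOWXY={A,T} ∩ S={T} → {T} (+0)
site 2, node DY: D={T} ∪ Y={C} → {C,T} (+1)
site 2, node CDY: C={G} ∪ DY={C,T} → {C,G,T} (+1)
site 2, node WX: W={T} ∪ X={A} → {A,T} (+1)
site 2, node CDWXY: CDY={C,G,T} ∩ WX={A,T} → {T} (+0)
site 2, node CDOWXY: CDWXY={T} ∪ O={C} → {C,T} (+1)
site 2, node CDOSWXY: CDOWXY={C,T} ∪ S={A} → {A,C,T} (+1)
site 3, node DY: D={A} ∪ Y={G} → {A,G} (+1)
site 3, node CDY: C={C} ∪ DY={A,G} → {A,C,G} (+1)
site 3, node WX: W={T} ∪ X={C} → {C,T} (+1)
site 3, node CDWXY: CDY={A,C,G} ∩ WX={C,T} → {C} (+0)
site 3, node CDOWXY: CDWXY={C} ∪ O={G} → {C,G} (+1)
site 3, node CDOSWXY: CDOWXY={C,G} ∩ S={G} → {G} (+0)
site 4, node DY: D={C} ∪ Y={A} → {A,C} (+1)
site 4, node CDY: C={A} ∩ DY={A,C} → {A} (+0)
site 4, node WX: W={A} ∩ X={A} → {A} (+0)
site 4, node CDWXY: CDY={A} ∩ WX={A} → {A} (+0)
site 4, node CDOWXY: CDWXY={A} ∪ O={C} → {A,C} (+1)
site 4, node CDOSWXY: CDOWXY={A,C} ∪ S={T} → {A,C,T} (+1)
site 5, node DY: D={T} ∪ Y={A} → {A,T} (+1)
site 5, node CDY: C={T} ∩ DY={A,T} → {T} (+0)
site 5, node WX: W={A} ∪ X={C} → {A,C} (+1)
site 5, node CDWXY: CDY={T} ∪ WX={A,C} → {A,C,T} (+1)
site 5, node CDOWXY: CDWXY={A,C,T} ∩ O={T} → {T} (+0)
site 5, node CDOSWXY: CDOWXY={T} ∪ S={A} → {A,T} (+1)
site 6, node DY: D={T} ∪ Y={G} → {G,T} (+1)
site 6, node CDY: C={C} ∪ DY={G,T} → {C,G,T} (+1)
site 6, node WX: W={T} ∪ X={C} → {C,T} (+1)
site 6, node CDWXY: CDY={C,G,T} ∩ WX={C,T} → {C,T} (+0)
site 6, node CDOWXY: CDWXY={C,T} ∪ O={G} → {C,G,T} (+1)
site 6, node CDOSWXY: CDOWXY={C,G,T} ∩ S={G} → {G} (+0)
per-site changes: [3, 2, 5, 4, 3, 4, 4]; total = 25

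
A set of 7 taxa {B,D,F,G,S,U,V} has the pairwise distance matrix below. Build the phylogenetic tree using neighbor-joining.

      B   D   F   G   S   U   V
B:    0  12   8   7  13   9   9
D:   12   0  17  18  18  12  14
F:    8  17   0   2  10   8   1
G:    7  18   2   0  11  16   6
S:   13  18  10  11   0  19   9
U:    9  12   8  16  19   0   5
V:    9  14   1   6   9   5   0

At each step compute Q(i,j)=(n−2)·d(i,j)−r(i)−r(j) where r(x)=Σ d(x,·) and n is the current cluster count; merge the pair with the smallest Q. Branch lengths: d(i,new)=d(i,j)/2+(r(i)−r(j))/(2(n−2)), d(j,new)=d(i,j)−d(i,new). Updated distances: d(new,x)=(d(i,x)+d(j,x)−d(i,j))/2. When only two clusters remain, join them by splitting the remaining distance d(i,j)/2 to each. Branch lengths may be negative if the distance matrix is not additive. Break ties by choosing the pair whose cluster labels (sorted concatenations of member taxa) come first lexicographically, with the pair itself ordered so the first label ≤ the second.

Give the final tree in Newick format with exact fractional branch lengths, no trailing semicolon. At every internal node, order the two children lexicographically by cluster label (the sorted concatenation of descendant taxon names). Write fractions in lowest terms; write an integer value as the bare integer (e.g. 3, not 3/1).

((((B:43/16,(D:41/5,U:19/5):29/16):91/32,S:245/32):11/32,(F:-7/24,G:55/24):51/32):29/64,V:29/64)

step 1: merge (D,U) at d=12, Q=-100; branch lengths D→41/5, U→19/5; new cluster DU
  updated: d(B,DU)=9/2, d(DU,F)=13/2, d(DU,G)=11, d(DU,S)=25/2, d(DU,V)=7/2
step 2: merge (B,DU) at d=9/2, Q=-123/2; branch lengths B→43/16, DU→29/16; new cluster BDU
  updated: d(BDU,F)=5, d(BDU,G)=27/4, d(BDU,S)=21/2, d(BDU,V)=4
step 3: merge (F,G) at d=2, Q=-151/4; branch lengths F→-7/24, G→55/24; new cluster FG
  updated: d(BDU,FG)=39/8, d(FG,S)=19/2, d(FG,V)=5/2
step 4: merge (BDU,S) at d=21/2, Q=-219/8; branch lengths BDU→91/32, S→245/32; new cluster BDSU
  updated: d(BDSU,FG)=31/16, d(BDSU,V)=5/4
step 5: merge (BDSU,FG) at d=31/16, Q=-91/16; branch lengths BDSU→11/32, FG→51/32; new cluster BDFGSU
  updated: d(BDFGSU,V)=29/32
step 6: merge (BDFGSU,V) at d=29/32; branch lengths BDFGSU→29/64, V→29/64; new cluster BDFGSUV
final tree: ((((B:43/16,(D:41/5,U:19/5):29/16):91/32,S:245/32):11/32,(F:-7/24,G:55/24):51/32):29/64,V:29/64)
total length: 1019/32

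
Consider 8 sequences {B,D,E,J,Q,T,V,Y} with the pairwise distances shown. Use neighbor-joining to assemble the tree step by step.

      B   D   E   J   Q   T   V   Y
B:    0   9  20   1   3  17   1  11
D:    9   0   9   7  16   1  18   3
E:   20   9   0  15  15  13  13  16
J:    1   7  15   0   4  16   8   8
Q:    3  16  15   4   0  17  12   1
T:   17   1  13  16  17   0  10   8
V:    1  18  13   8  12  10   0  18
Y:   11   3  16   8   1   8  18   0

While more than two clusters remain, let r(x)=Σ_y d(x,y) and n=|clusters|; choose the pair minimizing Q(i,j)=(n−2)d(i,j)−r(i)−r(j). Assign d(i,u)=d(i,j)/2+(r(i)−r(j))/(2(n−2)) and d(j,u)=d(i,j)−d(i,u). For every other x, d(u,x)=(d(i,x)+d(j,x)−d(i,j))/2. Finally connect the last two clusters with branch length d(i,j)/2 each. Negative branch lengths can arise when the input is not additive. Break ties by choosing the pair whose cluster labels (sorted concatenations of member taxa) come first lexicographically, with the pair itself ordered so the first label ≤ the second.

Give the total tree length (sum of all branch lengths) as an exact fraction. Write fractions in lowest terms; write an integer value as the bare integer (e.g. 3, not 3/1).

435/16

iteration 1: select D,T (d=1, Q=-139); attach at lengths (-13/12, 25/12); label the merged cluster DT
  updated: d(B,DT)=25/2, d(DT,E)=21/2, d(DT,J)=11, d(DT,Q)=16, d(DT,V)=27/2, d(DT,Y)=5
iteration 2: select B,V (d=1, Q=-109); attach at lengths (-6/5, 11/5); label the merged cluster BV
  updated: d(BV,DT)=25/2, d(BV,E)=16, d(BV,J)=4, d(BV,Q)=7, d(BV,Y)=14
iteration 3: select DT,E (d=21/2, Q=-171/2); attach at lengths (49/16, 119/16); label the merged cluster DET
  updated: d(BV,DET)=9, d(DET,J)=31/4, d(DET,Q)=41/4, d(DET,Y)=21/4
iteration 4: select Q,Y (d=1, Q=-95/2); attach at lengths (-1/2, 3/2); label the merged cluster QY
  updated: d(BV,QY)=10, d(DET,QY)=29/4, d(J,QY)=11/2
iteration 5: select BV,J (d=4, Q=-129/4); attach at lengths (55/16, 9/16); label the merged cluster BJV
  updated: d(BJV,DET)=51/8, d(BJV,QY)=23/4
iteration 6: select BJV,DET (d=51/8, Q=-155/8); attach at lengths (39/16, 63/16); label the merged cluster BDEJTV
  updated: d(BDEJTV,QY)=53/16
iteration 7: select BDEJTV,QY (d=53/16); attach at lengths (53/32, 53/32); label the merged cluster BDEJQTVY
final tree: ((((B:-6/5,V:11/5):55/16,J:9/16):39/16,((D:-13/12,T:25/12):49/16,E:119/16):63/16):53/32,(Q:-1/2,Y:3/2):53/32)
total length: 435/16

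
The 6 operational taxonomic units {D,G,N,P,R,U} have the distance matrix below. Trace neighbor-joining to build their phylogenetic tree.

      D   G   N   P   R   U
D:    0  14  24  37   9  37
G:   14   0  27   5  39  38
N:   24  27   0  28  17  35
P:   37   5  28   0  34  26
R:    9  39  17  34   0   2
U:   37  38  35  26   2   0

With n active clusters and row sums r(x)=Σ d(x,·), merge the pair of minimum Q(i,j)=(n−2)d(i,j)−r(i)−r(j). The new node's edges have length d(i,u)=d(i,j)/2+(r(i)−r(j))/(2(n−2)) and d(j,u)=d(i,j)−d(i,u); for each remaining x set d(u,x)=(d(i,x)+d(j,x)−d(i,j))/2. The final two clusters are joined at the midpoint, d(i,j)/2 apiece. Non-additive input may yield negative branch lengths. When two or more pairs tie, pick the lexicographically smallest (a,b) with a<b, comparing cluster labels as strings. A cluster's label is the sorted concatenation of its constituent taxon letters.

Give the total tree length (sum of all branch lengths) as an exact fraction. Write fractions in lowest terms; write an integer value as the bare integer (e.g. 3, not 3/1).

899/16

iteration 1: select G,P (d=5, Q=-233); attach at lengths (13/8, 27/8); label the merged cluster GP
  updated: d(D,GP)=23, d(GP,N)=25, d(GP,R)=34, d(GP,U)=59/2
iteration 2: select R,U (d=2, Q=-319/2); attach at lengths (-71/12, 95/12); label the merged cluster RU
  updated: d(D,RU)=22, d(GP,RU)=123/4, d(N,RU)=25
iteration 3: select D,RU (d=22, Q=-411/4); attach at lengths (141/16, 211/16); label the merged cluster DRU
  updated: d(DRU,GP)=127/8, d(DRU,N)=27/2
iteration 4: select DRU,GP (d=127/8, Q=-435/8); attach at lengths (35/16, 219/16); label the merged cluster DGPRU
  updated: d(DGPRU,N)=181/16
iteration 5: select DGPRU,N (d=181/16); attach at lengths (181/32, 181/32); label the merged cluster DGNPRU
final tree: (((D:141/16,(R:-71/12,U:95/12):211/16):35/16,(G:13/8,P:27/8):219/16):181/32,N:181/32)
total length: 899/16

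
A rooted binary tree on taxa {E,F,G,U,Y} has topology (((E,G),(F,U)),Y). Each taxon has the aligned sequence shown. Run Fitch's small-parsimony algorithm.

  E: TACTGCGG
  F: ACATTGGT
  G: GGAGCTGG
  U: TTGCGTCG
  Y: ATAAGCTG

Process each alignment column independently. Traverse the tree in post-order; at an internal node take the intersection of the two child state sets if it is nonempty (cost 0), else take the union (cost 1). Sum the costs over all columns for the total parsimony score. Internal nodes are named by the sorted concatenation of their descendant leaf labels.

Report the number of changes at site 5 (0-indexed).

3

site 0, node EG: E={T} ∪ G={G} → {G,T} (+1)
site 0, node FU: F={A} ∪ U={T} → {A,T} (+1)
site 0, node EFGU: EG={G,T} ∩ FU={A,T} → {T} (+0)
site 0, node EFGUY: EFGU={T} ∪ Y={A} → {A,T} (+1)
site 1, node EG: E={A} ∪ G={G} → {A,G} (+1)
site 1, node FU: F={C} ∪ U={T} → {C,T} (+1)
site 1, node EFGU: EG={A,G} ∪ FU={C,T} → {A,C,G,T} (+1)
site 1, node EFGUY: EFGU={A,C,G,T} ∩ Y={T} → {T} (+0)
site 2, node EG: E={C} ∪ G={A} → {A,C} (+1)
site 2, node FU: F={A} ∪ U={G} → {A,G} (+1)
site 2, node EFGU: EG={A,C} ∩ FU={A,G} → {A} (+0)
site 2, node EFGUY: EFGU={A} ∩ Y={A} → {A} (+0)
site 3, node EG: E={T} ∪ G={G} → {G,T} (+1)
site 3, node FU: F={T} ∪ U={C} → {C,T} (+1)
site 3, node EFGU: EG={G,T} ∩ FU={C,T} → {T} (+0)
site 3, node EFGUY: EFGU={T} ∪ Y={A} → {A,T} (+1)
site 4, node EG: E={G} ∪ G={C} → {C,G} (+1)
site 4, node FU: F={T} ∪ U={G} → {G,T} (+1)
site 4, node EFGU: EG={C,G} ∩ FU={G,T} → {G} (+0)
site 4, node EFGUY: EFGU={G} ∩ Y={G} → {G} (+0)
site 5, node EG: E={C} ∪ G={T} → {C,T} (+1)
site 5, node FU: F={G} ∪ U={T} → {G,T} (+1)
site 5, node EFGU: EG={C,T} ∩ FU={G,T} → {T} (+0)
site 5, node EFGUY: EFGU={T} ∪ Y={C} → {C,T} (+1)
site 6, node EG: E={G} ∩ G={G} → {G} (+0)
site 6, node FU: F={G} ∪ U={C} → {C,G} (+1)
site 6, node EFGU: EG={G} ∩ FU={C,G} → {G} (+0)
site 6, node EFGUY: EFGU={G} ∪ Y={T} → {G,T} (+1)
site 7, node EG: E={G} ∩ G={G} → {G} (+0)
site 7, node FU: F={T} ∪ U={G} → {G,T} (+1)
site 7, node EFGU: EG={G} ∩ FU={G,T} → {G} (+0)
site 7, node EFGUY: EFGU={G} ∩ Y={G} → {G} (+0)
per-site changes: [3, 3, 2, 3, 2, 3, 2, 1]; total = 19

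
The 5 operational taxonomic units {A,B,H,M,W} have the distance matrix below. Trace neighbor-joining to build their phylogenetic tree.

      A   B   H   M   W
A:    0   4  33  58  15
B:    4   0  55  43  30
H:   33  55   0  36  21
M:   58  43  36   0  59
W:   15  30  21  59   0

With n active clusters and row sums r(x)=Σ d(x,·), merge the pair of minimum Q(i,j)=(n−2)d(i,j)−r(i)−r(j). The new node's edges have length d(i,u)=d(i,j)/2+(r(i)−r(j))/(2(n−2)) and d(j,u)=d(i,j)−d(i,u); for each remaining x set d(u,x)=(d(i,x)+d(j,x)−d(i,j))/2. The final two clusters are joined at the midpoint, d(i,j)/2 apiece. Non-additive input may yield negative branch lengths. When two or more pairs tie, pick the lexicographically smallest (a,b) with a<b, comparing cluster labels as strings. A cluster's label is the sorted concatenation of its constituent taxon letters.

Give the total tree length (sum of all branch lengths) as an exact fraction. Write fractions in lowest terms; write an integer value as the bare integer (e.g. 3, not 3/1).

599/8

step 1: merge (H,M) at d=36, Q=-233; branch lengths H→19/2, M→53/2; new cluster HM
  updated: d(A,HM)=55/2, d(B,HM)=31, d(HM,W)=22
step 2: merge (A,B) at d=4, Q=-207/2; branch lengths A→-21/8, B→53/8; new cluster AB
  updated: d(AB,HM)=109/4, d(AB,W)=41/2
step 3: merge (AB,HM) at d=109/4, Q=-279/4; branch lengths AB→103/8, HM→115/8; new cluster ABHM
  updated: d(ABHM,W)=61/8
step 4: merge (ABHM,W) at d=61/8; branch lengths ABHM→61/16, W→61/16; new cluster ABHMW
final tree: (((A:-21/8,B:53/8):103/8,(H:19/2,M:53/2):115/8):61/16,W:61/16)
total length: 599/8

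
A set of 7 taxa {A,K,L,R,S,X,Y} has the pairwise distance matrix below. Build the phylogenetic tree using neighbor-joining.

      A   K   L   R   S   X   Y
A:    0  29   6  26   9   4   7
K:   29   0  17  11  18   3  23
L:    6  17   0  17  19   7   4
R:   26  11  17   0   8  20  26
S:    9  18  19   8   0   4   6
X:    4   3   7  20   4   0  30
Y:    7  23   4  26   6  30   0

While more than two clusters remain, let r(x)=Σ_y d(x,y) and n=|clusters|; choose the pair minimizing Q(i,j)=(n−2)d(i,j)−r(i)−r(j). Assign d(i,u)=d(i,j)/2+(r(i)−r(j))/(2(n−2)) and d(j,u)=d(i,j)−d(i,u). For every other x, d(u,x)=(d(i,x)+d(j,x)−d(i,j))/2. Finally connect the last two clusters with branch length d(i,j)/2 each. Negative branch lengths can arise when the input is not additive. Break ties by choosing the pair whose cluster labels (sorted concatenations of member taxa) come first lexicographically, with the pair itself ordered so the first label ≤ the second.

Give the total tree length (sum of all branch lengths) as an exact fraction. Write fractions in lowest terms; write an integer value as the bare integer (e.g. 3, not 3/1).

1119/32

1. join K+R (d=11, Q=-154) ⇒ KR; edges |K|=24/5, |R|=31/5
  updated: d(A,KR)=22, d(KR,L)=23/2, d(KR,S)=15/2, d(KR,X)=6, d(KR,Y)=19
2. join L+Y (d=4, Q=-195/2) ⇒ LY; edges |L|=-5/16, |Y|=69/16
  updated: d(A,LY)=9/2, d(KR,LY)=53/4, d(LY,S)=21/2, d(LY,X)=33/2
3. join A+LY (d=9/2, Q=-283/4) ⇒ ALY; edges |A|=11/8, |LY|=25/8
  updated: d(ALY,KR)=123/8, d(ALY,S)=15/2, d(ALY,X)=8
4. join ALY+S (d=15/2, Q=-279/8) ⇒ ALSY; edges |ALY|=215/32, |S|=25/32
  updated: d(ALSY,KR)=123/16, d(ALSY,X)=9/4
5. join ALSY+KR (d=123/16, Q=-255/16) ⇒ AKLRSY; edges |ALSY|=63/32, |KR|=183/32
  updated: d(AKLRSY,X)=9/32
6. join AKLRSY+X (d=9/32) ⇒ AKLRSXY; edges |AKLRSY|=9/64, |X|=9/64
final tree: ((((A:11/8,(L:-5/16,Y:69/16):25/8):215/32,S:25/32):63/32,(K:24/5,R:31/5):183/32):9/64,X:9/64)
total length: 1119/32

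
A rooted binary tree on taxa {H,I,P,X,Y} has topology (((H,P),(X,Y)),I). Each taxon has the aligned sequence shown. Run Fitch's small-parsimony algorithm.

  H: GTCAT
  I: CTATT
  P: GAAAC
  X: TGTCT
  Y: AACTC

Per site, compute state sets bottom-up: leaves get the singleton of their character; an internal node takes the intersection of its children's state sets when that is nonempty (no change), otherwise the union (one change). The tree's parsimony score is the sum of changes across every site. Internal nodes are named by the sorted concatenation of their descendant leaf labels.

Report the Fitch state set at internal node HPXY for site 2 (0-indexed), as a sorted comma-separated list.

C

site 0, node HP: H={G} ∩ P={G} → {G} (+0)
site 0, node XY: X={T} ∪ Y={A} → {A,T} (+1)
site 0, node HPXY: HP={G} ∪ XY={A,T} → {A,G,T} (+1)
site 0, node HIPXY: HPXY={A,G,T} ∪ I={C} → {A,C,G,T} (+1)
site 1, node HP: H={T} ∪ P={A} → {A,T} (+1)
site 1, node XY: X={G} ∪ Y={A} → {A,G} (+1)
site 1, node HPXY: HP={A,T} ∩ XY={A,G} → {A} (+0)
site 1, node HIPXY: HPXY={A} ∪ I={T} → {A,T} (+1)
site 2, node HP: H={C} ∪ P={A} → {A,C} (+1)
site 2, node XY: X={T} ∪ Y={C} → {C,T} (+1)
site 2, node HPXY: HP={A,C} ∩ XY={C,T} → {C} (+0)
site 2, node HIPXY: HPXY={C} ∪ I={A} → {A,C} (+1)
site 3, node HP: H={A} ∩ P={A} → {A} (+0)
site 3, node XY: X={C} ∪ Y={T} → {C,T} (+1)
site 3, node HPXY: HP={A} ∪ XY={C,T} → {A,C,T} (+1)
site 3, node HIPXY: HPXY={A,C,T} ∩ I={T} → {T} (+0)
site 4, node HP: H={T} ∪ P={C} → {C,T} (+1)
site 4, node XY: X={T} ∪ Y={C} → {C,T} (+1)
site 4, node HPXY: HP={C,T} ∩ XY={C,T} → {C,T} (+0)
site 4, node HIPXY: HPXY={C,T} ∩ I={T} → {T} (+0)
per-site changes: [3, 3, 3, 2, 2]; total = 13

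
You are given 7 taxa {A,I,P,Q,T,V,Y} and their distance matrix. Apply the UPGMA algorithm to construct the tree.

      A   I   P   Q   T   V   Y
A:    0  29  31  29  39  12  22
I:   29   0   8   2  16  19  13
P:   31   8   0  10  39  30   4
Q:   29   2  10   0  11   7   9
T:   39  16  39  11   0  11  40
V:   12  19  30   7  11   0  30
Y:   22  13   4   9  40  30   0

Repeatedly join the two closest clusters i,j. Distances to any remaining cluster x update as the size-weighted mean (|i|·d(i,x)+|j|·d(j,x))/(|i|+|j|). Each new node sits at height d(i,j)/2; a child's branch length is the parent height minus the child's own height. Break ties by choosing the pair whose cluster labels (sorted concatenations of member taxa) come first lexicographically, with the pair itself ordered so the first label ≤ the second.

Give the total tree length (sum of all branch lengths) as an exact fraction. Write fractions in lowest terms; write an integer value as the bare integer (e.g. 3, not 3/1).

105/2

step 1: merge (I,Q) at d=2; branch lengths I→1, Q→1; new cluster IQ
  updated: d(A,IQ)=29, d(IQ,P)=9, d(IQ,T)=27/2, d(IQ,V)=13, d(IQ,Y)=11
step 2: merge (P,Y) at d=4; branch lengths P→2, Y→2; new cluster PY
  updated: d(A,PY)=53/2, d(IQ,PY)=10, d(PY,T)=79/2, d(PY,V)=30
step 3: merge (IQ,PY) at d=10; branch lengths IQ→4, PY→3; new cluster IPQY
  updated: d(A,IPQY)=111/4, d(IPQY,T)=53/2, d(IPQY,V)=43/2
step 4: merge (T,V) at d=11; branch lengths T→11/2, V→11/2; new cluster TV
  updated: d(A,TV)=51/2, d(IPQY,TV)=24
step 5: merge (IPQY,TV) at d=24; branch lengths IPQY→7, TV→13/2; new cluster IPQTVY
  updated: d(A,IPQTVY)=27
step 6: merge (A,IPQTVY) at d=27; branch lengths A→27/2, IPQTVY→3/2; new cluster AIPQTVY
final tree: (A:27/2,(((I:1,Q:1):4,(P:2,Y:2):3):7,(T:11/2,V:11/2):13/2):3/2)
total length: 105/2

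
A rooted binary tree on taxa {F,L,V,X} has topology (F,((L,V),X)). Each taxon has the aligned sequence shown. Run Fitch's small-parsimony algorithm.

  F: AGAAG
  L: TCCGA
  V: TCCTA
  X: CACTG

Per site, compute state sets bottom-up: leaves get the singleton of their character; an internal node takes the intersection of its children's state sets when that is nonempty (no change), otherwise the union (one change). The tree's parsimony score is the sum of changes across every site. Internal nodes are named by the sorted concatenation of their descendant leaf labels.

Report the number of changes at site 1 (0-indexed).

[col 0] LV: children L:{T}, V:{T} ∩→ {T}; cost 0
[col 0] LVX: children LV:{T}, X:{C} ∪→ {C,T}; cost 1
[col 0] FLVX: children F:{A}, LVX:{C,T} ∪→ {A,C,T}; cost 1
[col 1] LV: children L:{C}, V:{C} ∩→ {C}; cost 0
[col 1] LVX: children LV:{C}, X:{A} ∪→ {A,C}; cost 1
[col 1] FLVX: children F:{G}, LVX:{A,C} ∪→ {A,C,G}; cost 1
[col 2] LV: children L:{C}, V:{C} ∩→ {C}; cost 0
[col 2] LVX: children LV:{C}, X:{C} ∩→ {C}; cost 0
[col 2] FLVX: children F:{A}, LVX:{C} ∪→ {A,C}; cost 1
[col 3] LV: children L:{G}, V:{T} ∪→ {G,T}; cost 1
[col 3] LVX: children LV:{G,T}, X:{T} ∩→ {T}; cost 0
[col 3] FLVX: children F:{A}, LVX:{T} ∪→ {A,T}; cost 1
[col 4] LV: children L:{A}, V:{A} ∩→ {A}; cost 0
[col 4] LVX: children LV:{A}, X:{G} ∪→ {A,G}; cost 1
[col 4] FLVX: children F:{G}, LVX:{A,G} ∩→ {G}; cost 0
per-site changes: [2, 2, 1, 2, 1]; total = 8

2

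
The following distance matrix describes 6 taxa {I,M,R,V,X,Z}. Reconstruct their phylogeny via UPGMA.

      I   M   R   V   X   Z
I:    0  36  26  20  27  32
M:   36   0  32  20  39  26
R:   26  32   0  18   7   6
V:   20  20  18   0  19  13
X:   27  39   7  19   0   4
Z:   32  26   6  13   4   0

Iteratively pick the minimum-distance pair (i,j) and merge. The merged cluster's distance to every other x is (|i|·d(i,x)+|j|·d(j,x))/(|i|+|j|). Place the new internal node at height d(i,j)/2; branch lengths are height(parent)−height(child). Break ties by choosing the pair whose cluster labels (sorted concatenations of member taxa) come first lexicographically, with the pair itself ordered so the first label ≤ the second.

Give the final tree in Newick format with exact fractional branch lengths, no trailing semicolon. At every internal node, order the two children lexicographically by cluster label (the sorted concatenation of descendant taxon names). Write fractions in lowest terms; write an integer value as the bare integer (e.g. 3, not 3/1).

((I:105/8,((R:13/4,(X:2,Z:2):5/4):61/12,V:25/3):115/24):87/40,M:153/10)

iteration 1: select X,Z (d=4); attach at lengths (2, 2); label the merged cluster XZ
  updated: d(I,XZ)=59/2, d(M,XZ)=65/2, d(R,XZ)=13/2, d(V,XZ)=16
iteration 2: select R,XZ (d=13/2); attach at lengths (13/4, 5/4); label the merged cluster RXZ
  updated: d(I,RXZ)=85/3, d(M,RXZ)=97/3, d(RXZ,V)=50/3
iteration 3: select RXZ,V (d=50/3); attach at lengths (61/12, 25/3); label the merged cluster RVXZ
  updated: d(I,RVXZ)=105/4, d(M,RVXZ)=117/4
iteration 4: select I,RVXZ (d=105/4); attach at lengths (105/8, 115/24); label the merged cluster IRVXZ
  updated: d(IRVXZ,M)=153/5
iteration 5: select IRVXZ,M (d=153/5); attach at lengths (87/40, 153/10); label the merged cluster IMRVXZ
final tree: ((I:105/8,((R:13/4,(X:2,Z:2):5/4):61/12,V:25/3):115/24):87/40,M:153/10)
total length: 6877/120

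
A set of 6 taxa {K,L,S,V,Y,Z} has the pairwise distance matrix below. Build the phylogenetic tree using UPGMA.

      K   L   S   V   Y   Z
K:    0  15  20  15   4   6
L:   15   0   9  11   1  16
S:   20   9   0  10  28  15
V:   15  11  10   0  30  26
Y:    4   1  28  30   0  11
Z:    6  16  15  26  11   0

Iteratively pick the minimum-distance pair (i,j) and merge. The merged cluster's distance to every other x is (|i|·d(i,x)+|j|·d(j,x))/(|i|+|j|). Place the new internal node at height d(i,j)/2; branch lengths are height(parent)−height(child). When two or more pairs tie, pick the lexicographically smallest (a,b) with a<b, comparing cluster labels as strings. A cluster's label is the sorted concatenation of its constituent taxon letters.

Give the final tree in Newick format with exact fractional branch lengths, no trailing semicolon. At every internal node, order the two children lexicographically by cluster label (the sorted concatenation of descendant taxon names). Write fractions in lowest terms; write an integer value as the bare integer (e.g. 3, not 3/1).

(((K:3,Z:3):11/4,(L:1/2,Y:1/2):21/4):31/8,(S:5,V:5):37/8)

step 1: merge (L,Y) at d=1; branch lengths L→1/2, Y→1/2; new cluster LY
  updated: d(K,LY)=19/2, d(LY,S)=37/2, d(LY,V)=41/2, d(LY,Z)=27/2
step 2: merge (K,Z) at d=6; branch lengths K→3, Z→3; new cluster KZ
  updated: d(KZ,LY)=23/2, d(KZ,S)=35/2, d(KZ,V)=41/2
step 3: merge (S,V) at d=10; branch lengths S→5, V→5; new cluster SV
  updated: d(KZ,SV)=19, d(LY,SV)=39/2
step 4: merge (KZ,LY) at d=23/2; branch lengths KZ→11/4, LY→21/4; new cluster KLYZ
  updated: d(KLYZ,SV)=77/4
step 5: merge (KLYZ,SV) at d=77/4; branch lengths KLYZ→31/8, SV→37/8; new cluster KLSVYZ
final tree: (((K:3,Z:3):11/4,(L:1/2,Y:1/2):21/4):31/8,(S:5,V:5):37/8)
total length: 67/2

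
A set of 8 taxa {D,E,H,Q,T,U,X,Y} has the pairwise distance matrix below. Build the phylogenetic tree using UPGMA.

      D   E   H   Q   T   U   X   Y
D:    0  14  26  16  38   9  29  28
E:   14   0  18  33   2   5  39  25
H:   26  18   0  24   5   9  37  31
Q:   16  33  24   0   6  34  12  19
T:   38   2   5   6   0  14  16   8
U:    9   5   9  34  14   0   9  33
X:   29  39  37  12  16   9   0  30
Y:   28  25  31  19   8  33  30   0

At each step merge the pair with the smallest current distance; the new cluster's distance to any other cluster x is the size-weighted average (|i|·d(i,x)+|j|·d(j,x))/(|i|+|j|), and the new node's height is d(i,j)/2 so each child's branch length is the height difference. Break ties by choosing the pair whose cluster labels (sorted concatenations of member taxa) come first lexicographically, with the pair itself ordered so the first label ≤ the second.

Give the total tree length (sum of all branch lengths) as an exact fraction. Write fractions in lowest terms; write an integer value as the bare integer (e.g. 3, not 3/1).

step 1: merge (E,T) at d=2; branch lengths E→1, T→1; new cluster ET
  updated: d(D,ET)=26, d(ET,H)=23/2, d(ET,Q)=39/2, d(ET,U)=19/2, d(ET,X)=55/2, d(ET,Y)=33/2
step 2: merge (D,U) at d=9; branch lengths D→9/2, U→9/2; new cluster DU
  updated: d(DU,ET)=71/4, d(DU,H)=35/2, d(DU,Q)=25, d(DU,X)=19, d(DU,Y)=61/2
step 3: merge (ET,H) at d=23/2; branch lengths ET→19/4, H→23/4; new cluster EHT
  updated: d(DU,EHT)=53/3, d(EHT,Q)=21, d(EHT,X)=92/3, d(EHT,Y)=64/3
step 4: merge (Q,X) at d=12; branch lengths Q→6, X→6; new cluster QX
  updated: d(DU,QX)=22, d(EHT,QX)=155/6, d(QX,Y)=49/2
step 5: merge (DU,EHT) at d=53/3; branch lengths DU→13/3, EHT→37/12; new cluster DEHTU
  updated: d(DEHTU,QX)=243/10, d(DEHTU,Y)=25
step 6: merge (DEHTU,QX) at d=243/10; branch lengths DEHTU→199/60, QX→123/20; new cluster DEHQTUX
  updated: d(DEHQTUX,Y)=174/7
step 7: merge (DEHQTUX,Y) at d=174/7; branch lengths DEHQTUX→39/140, Y→87/7; new cluster DEHQTUXY
final tree: ((((D:9/2,U:9/2):13/3,((E:1,T:1):19/4,H:23/4):37/12):199/60,(Q:6,X:6):123/20):39/140,Y:87/7)
total length: 13249/210

13249/210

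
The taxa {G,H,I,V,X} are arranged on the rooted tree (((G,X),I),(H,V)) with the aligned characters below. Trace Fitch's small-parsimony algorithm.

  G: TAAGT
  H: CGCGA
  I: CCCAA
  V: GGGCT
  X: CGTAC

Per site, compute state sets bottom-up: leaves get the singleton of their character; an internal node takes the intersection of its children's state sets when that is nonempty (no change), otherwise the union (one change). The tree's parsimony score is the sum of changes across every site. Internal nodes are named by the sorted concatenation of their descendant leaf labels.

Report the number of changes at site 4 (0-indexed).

[col 0] GX: children G:{T}, X:{C} ∪→ {C,T}; cost 1
[col 0] GIX: children GX:{C,T}, I:{C} ∩→ {C}; cost 0
[col 0] HV: children H:{C}, V:{G} ∪→ {C,G}; cost 1
[col 0] GHIVX: children GIX:{C}, HV:{C,G} ∩→ {C}; cost 0
[col 1] GX: children G:{A}, X:{G} ∪→ {A,G}; cost 1
[col 1] GIX: children GX:{A,G}, I:{C} ∪→ {A,C,G}; cost 1
[col 1] HV: children H:{G}, V:{G} ∩→ {G}; cost 0
[col 1] GHIVX: children GIX:{A,C,G}, HV:{G} ∩→ {G}; cost 0
[col 2] GX: children G:{A}, X:{T} ∪→ {A,T}; cost 1
[col 2] GIX: children GX:{A,T}, I:{C} ∪→ {A,C,T}; cost 1
[col 2] HV: children H:{C}, V:{G} ∪→ {C,G}; cost 1
[col 2] GHIVX: children GIX:{A,C,T}, HV:{C,G} ∩→ {C}; cost 0
[col 3] GX: children G:{G}, X:{A} ∪→ {A,G}; cost 1
[col 3] GIX: children GX:{A,G}, I:{A} ∩→ {A}; cost 0
[col 3] HV: children H:{G}, V:{C} ∪→ {C,G}; cost 1
[col 3] GHIVX: children GIX:{A}, HV:{C,G} ∪→ {A,C,G}; cost 1
[col 4] GX: children G:{T}, X:{C} ∪→ {C,T}; cost 1
[col 4] GIX: children GX:{C,T}, I:{A} ∪→ {A,C,T}; cost 1
[col 4] HV: children H:{A}, V:{T} ∪→ {A,T}; cost 1
[col 4] GHIVX: children GIX:{A,C,T}, HV:{A,T} ∩→ {A,T}; cost 0
per-site changes: [2, 2, 3, 3, 3]; total = 13

3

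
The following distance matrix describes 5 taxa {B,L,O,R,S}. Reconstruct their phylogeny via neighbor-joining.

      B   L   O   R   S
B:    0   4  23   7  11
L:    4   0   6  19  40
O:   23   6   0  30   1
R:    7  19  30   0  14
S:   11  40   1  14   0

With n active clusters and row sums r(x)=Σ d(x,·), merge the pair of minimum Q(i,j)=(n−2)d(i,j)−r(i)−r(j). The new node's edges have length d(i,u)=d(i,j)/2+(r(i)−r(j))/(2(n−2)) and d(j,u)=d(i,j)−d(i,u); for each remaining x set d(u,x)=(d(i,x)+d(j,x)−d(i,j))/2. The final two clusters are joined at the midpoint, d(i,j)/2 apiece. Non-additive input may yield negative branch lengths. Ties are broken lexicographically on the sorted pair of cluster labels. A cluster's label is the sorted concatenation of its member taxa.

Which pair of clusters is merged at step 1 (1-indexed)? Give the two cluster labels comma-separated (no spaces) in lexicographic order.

1. join O+S (d=1, Q=-123) ⇒ OS; edges |O|=-1/2, |S|=3/2
  updated: d(B,OS)=33/2, d(L,OS)=45/2, d(OS,R)=43/2
2. join B+L (d=4, Q=-65) ⇒ BL; edges |B|=-5/2, |L|=13/2
  updated: d(BL,OS)=35/2, d(BL,R)=11
3. join BL+OS (d=35/2, Q=-50) ⇒ BLOS; edges |BL|=7/2, |OS|=14
  updated: d(BLOS,R)=15/2
4. join BLOS+R (d=15/2) ⇒ BLORS; edges |BLOS|=15/4, |R|=15/4
final tree: (((B:-5/2,L:13/2):7/2,(O:-1/2,S:3/2):14):15/4,R:15/4)
total length: 30

O,S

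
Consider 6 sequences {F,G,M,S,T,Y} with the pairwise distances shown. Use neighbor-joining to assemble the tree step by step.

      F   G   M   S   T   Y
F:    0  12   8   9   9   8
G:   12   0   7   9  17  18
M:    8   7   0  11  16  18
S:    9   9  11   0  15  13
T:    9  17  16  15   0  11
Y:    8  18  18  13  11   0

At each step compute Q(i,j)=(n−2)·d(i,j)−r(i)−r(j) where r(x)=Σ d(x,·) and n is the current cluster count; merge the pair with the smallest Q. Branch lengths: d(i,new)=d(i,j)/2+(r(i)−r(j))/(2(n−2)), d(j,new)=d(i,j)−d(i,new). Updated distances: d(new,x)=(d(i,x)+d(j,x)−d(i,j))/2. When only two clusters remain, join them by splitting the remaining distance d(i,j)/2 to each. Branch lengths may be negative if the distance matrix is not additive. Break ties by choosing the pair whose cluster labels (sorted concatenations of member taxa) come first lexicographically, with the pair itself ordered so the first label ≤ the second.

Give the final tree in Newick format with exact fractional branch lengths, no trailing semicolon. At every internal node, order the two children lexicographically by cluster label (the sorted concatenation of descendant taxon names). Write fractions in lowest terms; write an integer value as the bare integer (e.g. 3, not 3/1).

step 1: merge (G,M) at d=7, Q=-95; branch lengths G→31/8, M→25/8; new cluster GM
  updated: d(F,GM)=13/2, d(GM,S)=13/2, d(GM,T)=13, d(GM,Y)=29/2
step 2: merge (GM,S) at d=13/2, Q=-129/2; branch lengths GM→11/4, S→15/4; new cluster GMS
  updated: d(F,GMS)=9/2, d(GMS,T)=43/4, d(GMS,Y)=21/2
step 3: merge (F,GMS) at d=9/2, Q=-153/4; branch lengths F→19/16, GMS→53/16; new cluster FGMS
  updated: d(FGMS,T)=61/8, d(FGMS,Y)=7
step 4: merge (FGMS,T) at d=61/8, Q=-205/8; branch lengths FGMS→29/16, T→93/16; new cluster FGMST
  updated: d(FGMST,Y)=83/16
step 5: merge (FGMST,Y) at d=83/16; branch lengths FGMST→83/32, Y→83/32; new cluster FGMSTY
final tree: (((F:19/16,((G:31/8,M:25/8):11/4,S:15/4):53/16):29/16,T:93/16):83/32,Y:83/32)
total length: 493/16

(((F:19/16,((G:31/8,M:25/8):11/4,S:15/4):53/16):29/16,T:93/16):83/32,Y:83/32)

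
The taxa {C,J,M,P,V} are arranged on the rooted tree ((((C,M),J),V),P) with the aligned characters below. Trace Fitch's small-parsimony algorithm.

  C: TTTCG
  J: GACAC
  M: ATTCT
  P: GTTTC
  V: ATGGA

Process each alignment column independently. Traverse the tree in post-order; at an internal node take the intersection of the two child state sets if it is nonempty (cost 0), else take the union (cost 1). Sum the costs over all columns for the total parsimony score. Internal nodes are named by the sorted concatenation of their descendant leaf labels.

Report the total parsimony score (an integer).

12

[col 0] CM: children C:{T}, M:{A} ∪→ {A,T}; cost 1
[col 0] CJM: children CM:{A,T}, J:{G} ∪→ {A,G,T}; cost 1
[col 0] CJMV: children CJM:{A,G,T}, V:{A} ∩→ {A}; cost 0
[col 0] CJMPV: children CJMV:{A}, P:{G} ∪→ {A,G}; cost 1
[col 1] CM: children C:{T}, M:{T} ∩→ {T}; cost 0
[col 1] CJM: children CM:{T}, J:{A} ∪→ {A,T}; cost 1
[col 1] CJMV: children CJM:{A,T}, V:{T} ∩→ {T}; cost 0
[col 1] CJMPV: children CJMV:{T}, P:{T} ∩→ {T}; cost 0
[col 2] CM: children C:{T}, M:{T} ∩→ {T}; cost 0
[col 2] CJM: children CM:{T}, J:{C} ∪→ {C,T}; cost 1
[col 2] CJMV: children CJM:{C,T}, V:{G} ∪→ {C,G,T}; cost 1
[col 2] CJMPV: children CJMV:{C,G,T}, P:{T} ∩→ {T}; cost 0
[col 3] CM: children C:{C}, M:{C} ∩→ {C}; cost 0
[col 3] CJM: children CM:{C}, J:{A} ∪→ {A,C}; cost 1
[col 3] CJMV: children CJM:{A,C}, V:{G} ∪→ {A,C,G}; cost 1
[col 3] CJMPV: children CJMV:{A,C,G}, P:{T} ∪→ {A,C,G,T}; cost 1
[col 4] CM: children C:{G}, M:{T} ∪→ {G,T}; cost 1
[col 4] CJM: children CM:{G,T}, J:{C} ∪→ {C,G,T}; cost 1
[col 4] CJMV: children CJM:{C,G,T}, V:{A} ∪→ {A,C,G,T}; cost 1
[col 4] CJMPV: children CJMV:{A,C,G,T}, P:{C} ∩→ {C}; cost 0
per-site changes: [3, 1, 2, 3, 3]; total = 12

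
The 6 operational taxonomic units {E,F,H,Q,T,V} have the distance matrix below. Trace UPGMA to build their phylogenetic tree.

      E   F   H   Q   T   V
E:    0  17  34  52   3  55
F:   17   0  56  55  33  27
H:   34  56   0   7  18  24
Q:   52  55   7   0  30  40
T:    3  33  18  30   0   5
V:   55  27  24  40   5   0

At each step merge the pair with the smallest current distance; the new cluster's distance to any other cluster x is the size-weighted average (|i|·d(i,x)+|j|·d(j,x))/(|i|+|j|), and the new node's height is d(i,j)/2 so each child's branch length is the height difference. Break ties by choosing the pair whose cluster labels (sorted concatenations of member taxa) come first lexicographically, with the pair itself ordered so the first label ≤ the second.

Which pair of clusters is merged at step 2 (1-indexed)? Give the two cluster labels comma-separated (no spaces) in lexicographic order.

H,Q

1. join E+T (d=3) ⇒ ET; edges |E|=3/2, |T|=3/2
  updated: d(ET,F)=25, d(ET,H)=26, d(ET,Q)=41, d(ET,V)=30
2. join H+Q (d=7) ⇒ HQ; edges |H|=7/2, |Q|=7/2
  updated: d(ET,HQ)=67/2, d(F,HQ)=111/2, d(HQ,V)=32
3. join ET+F (d=25) ⇒ EFT; edges |ET|=11, |F|=25/2
  updated: d(EFT,HQ)=245/6, d(EFT,V)=29
4. join EFT+V (d=29) ⇒ EFTV; edges |EFT|=2, |V|=29/2
  updated: d(EFTV,HQ)=309/8
5. join EFTV+HQ (d=309/8) ⇒ EFHQTV; edges |EFTV|=77/16, |HQ|=253/16
final tree: ((((E:3/2,T:3/2):11,F:25/2):2,V:29/2):77/16,(H:7/2,Q:7/2):253/16)
total length: 565/8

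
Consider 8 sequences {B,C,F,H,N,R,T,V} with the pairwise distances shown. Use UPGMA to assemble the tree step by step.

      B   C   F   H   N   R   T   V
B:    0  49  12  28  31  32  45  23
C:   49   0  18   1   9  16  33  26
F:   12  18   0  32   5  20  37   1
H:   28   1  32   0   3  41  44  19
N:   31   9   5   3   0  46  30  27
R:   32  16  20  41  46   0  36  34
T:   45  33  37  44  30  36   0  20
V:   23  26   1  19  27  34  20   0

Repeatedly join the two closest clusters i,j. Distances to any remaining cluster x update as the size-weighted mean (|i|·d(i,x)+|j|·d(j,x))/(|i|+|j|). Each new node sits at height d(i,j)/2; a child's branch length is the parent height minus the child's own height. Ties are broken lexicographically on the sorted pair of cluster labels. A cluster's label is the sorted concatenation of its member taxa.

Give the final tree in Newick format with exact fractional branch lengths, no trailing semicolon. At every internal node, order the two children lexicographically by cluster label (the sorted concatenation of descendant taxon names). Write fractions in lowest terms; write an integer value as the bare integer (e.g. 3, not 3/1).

((((B:35/4,(F:1/2,V:1/2):33/4):155/36,((C:1/2,H:1/2):5/2,N:3):181/18):97/36,R:63/4):7/4,T:35/2)

1. join C+H (d=1) ⇒ CH; edges |C|=1/2, |H|=1/2
  updated: d(B,CH)=77/2, d(CH,F)=25, d(CH,N)=6, d(CH,R)=57/2, d(CH,T)=77/2, d(CH,V)=45/2
2. join F+V (d=1) ⇒ FV; edges |F|=1/2, |V|=1/2
  updated: d(B,FV)=35/2, d(CH,FV)=95/4, d(FV,N)=16, d(FV,R)=27, d(FV,T)=57/2
3. join CH+N (d=6) ⇒ CHN; edges |CH|=5/2, |N|=3
  updated: d(B,CHN)=36, d(CHN,FV)=127/6, d(CHN,R)=103/3, d(CHN,T)=107/3
4. join B+FV (d=35/2) ⇒ BFV; edges |B|=35/4, |FV|=33/4
  updated: d(BFV,CHN)=235/9, d(BFV,R)=86/3, d(BFV,T)=34
5. join BFV+CHN (d=235/9) ⇒ BCFHNV; edges |BFV|=155/36, |CHN|=181/18
  updated: d(BCFHNV,R)=63/2, d(BCFHNV,T)=209/6
6. join BCFHNV+R (d=63/2) ⇒ BCFHNRV; edges |BCFHNV|=97/36, |R|=63/4
  updated: d(BCFHNRV,T)=35
7. join BCFHNRV+T (d=35) ⇒ BCFHNRTV; edges |BCFHNRV|=7/4, |T|=35/2
final tree: ((((B:35/4,(F:1/2,V:1/2):33/4):155/36,((C:1/2,H:1/2):5/2,N:3):181/18):97/36,R:63/4):7/4,T:35/2)
total length: 689/9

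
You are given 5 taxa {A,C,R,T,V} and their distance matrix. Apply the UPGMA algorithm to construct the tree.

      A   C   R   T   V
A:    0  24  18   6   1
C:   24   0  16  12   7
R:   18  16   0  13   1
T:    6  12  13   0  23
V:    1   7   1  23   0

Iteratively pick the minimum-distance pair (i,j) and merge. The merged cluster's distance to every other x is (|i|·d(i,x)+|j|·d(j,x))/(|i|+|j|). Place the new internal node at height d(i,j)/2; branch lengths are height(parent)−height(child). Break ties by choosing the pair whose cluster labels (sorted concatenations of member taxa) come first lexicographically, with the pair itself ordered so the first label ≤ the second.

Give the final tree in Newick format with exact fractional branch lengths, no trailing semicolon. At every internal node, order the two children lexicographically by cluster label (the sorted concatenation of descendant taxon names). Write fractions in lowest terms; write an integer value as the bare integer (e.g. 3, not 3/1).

1. join A+V (d=1) ⇒ AV; edges |A|=1/2, |V|=1/2
  updated: d(AV,C)=31/2, d(AV,R)=19/2, d(AV,T)=29/2
2. join AV+R (d=19/2) ⇒ ARV; edges |AV|=17/4, |R|=19/4
  updated: d(ARV,C)=47/3, d(ARV,T)=14
3. join C+T (d=12) ⇒ CT; edges |C|=6, |T|=6
  updated: d(ARV,CT)=89/6
4. join ARV+CT (d=89/6) ⇒ ACRTV; edges |ARV|=8/3, |CT|=17/12
final tree: (((A:1/2,V:1/2):17/4,R:19/4):8/3,(C:6,T:6):17/12)
total length: 313/12

(((A:1/2,V:1/2):17/4,R:19/4):8/3,(C:6,T:6):17/12)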